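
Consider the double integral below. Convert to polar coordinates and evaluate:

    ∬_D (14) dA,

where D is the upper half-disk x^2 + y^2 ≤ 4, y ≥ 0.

The region D is 0 ≤ r ≤ 2, 0 ≤ θ ≤ π in polar coordinates, where x = r cos(θ), y = r sin(θ), and dA = r dr dθ.

Under the substitution, the integrand becomes 14, so

    ∬_D (14) dA = ∫_{0}^{π} ∫_{0}^{2} (14) · r dr dθ.

Inner integral (in r): ∫_{0}^{2} (14) · r dr = 28.

Outer integral (in θ): ∫_{0}^{π} (28) dθ = 28π.

Therefore ∬_D (14) dA = 28π.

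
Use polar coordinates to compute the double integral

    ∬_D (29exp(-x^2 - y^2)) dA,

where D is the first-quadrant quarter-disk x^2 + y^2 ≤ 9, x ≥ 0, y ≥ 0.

The region D is 0 ≤ r ≤ 3, 0 ≤ θ ≤ π/2 in polar coordinates, where x = r cos(θ), y = r sin(θ), and dA = r dr dθ.

Under the substitution, the integrand becomes 29exp(-r^2), so

    ∬_D (29exp(-x^2 - y^2)) dA = ∫_{0}^{π/2} ∫_{0}^{3} (29exp(-r^2)) · r dr dθ.

Inner integral (in r): ∫_{0}^{3} (29exp(-r^2)) · r dr = 29/2 - 29exp(-9)/2.

Outer integral (in θ): ∫_{0}^{π/2} (29/2 - 29exp(-9)/2) dθ = -29π (1 - exp(9))exp(-9)/4.

Therefore ∬_D (29exp(-x^2 - y^2)) dA = -29π (1 - exp(9))exp(-9)/4.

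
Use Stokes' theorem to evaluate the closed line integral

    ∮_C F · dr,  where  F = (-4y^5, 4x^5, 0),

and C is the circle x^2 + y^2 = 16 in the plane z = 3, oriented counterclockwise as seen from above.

Let S be the flat disk x^2 + y^2 ≤ 16 in the plane z = 3, with upward unit normal n̂ = ẑ. By Stokes' theorem,

    ∮_C F · dr = ∬_S (∇ × F) · n̂ dS = ∬_D (curl F)_z dA,

where D is the disk x^2 + y^2 ≤ 16.

Compute the curl of F = (-4y^5, 4x^5, 0):
    (∇ × F)_x = ∂F_z/∂y - ∂F_y/∂z = 0,
    (∇ × F)_y = ∂F_x/∂z - ∂F_z/∂x = 0,
    (∇ × F)_z = ∂F_y/∂x - ∂F_x/∂y = 20x^4 + 20y^4.

On z = 3, (curl F)_z = 20x^4 + 20y^4.

Convert to polar (x = r cos θ, y = r sin θ, dA = r dr dθ); the integrand becomes 20r^4(sin(θ)^4 + cos(θ)^4), so

    ∬_D (curl F)_z dA = ∫_0^{2π} ∫_0^{4} (20r^4(sin(θ)^4 + cos(θ)^4)) · r dr dθ.

Inner (r from 0 to 4): 40960sin(θ)^4/3 + 40960cos(θ)^4/3.
Outer (θ from 0 to 2π): 20480π.

Therefore ∮_C F · dr = 20480π.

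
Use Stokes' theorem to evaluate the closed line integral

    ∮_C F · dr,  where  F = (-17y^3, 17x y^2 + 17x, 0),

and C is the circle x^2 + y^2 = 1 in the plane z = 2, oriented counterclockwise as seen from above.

Let S be the flat disk x^2 + y^2 ≤ 1 in the plane z = 2, with upward unit normal n̂ = ẑ. By Stokes' theorem,

    ∮_C F · dr = ∬_S (∇ × F) · n̂ dS = ∬_D (curl F)_z dA,

where D is the disk x^2 + y^2 ≤ 1.

Compute the curl of F = (-17y^3, 17x y^2 + 17x, 0):
    (∇ × F)_x = ∂F_z/∂y - ∂F_y/∂z = 0,
    (∇ × F)_y = ∂F_x/∂z - ∂F_z/∂x = 0,
    (∇ × F)_z = ∂F_y/∂x - ∂F_x/∂y = 68y^2 + 17.

On z = 2, (curl F)_z = 68y^2 + 17.

Convert to polar (x = r cos θ, y = r sin θ, dA = r dr dθ); the integrand becomes 68r^2sin(θ)^2 + 17, so

    ∬_D (curl F)_z dA = ∫_0^{2π} ∫_0^{1} (68r^2sin(θ)^2 + 17) · r dr dθ.

Inner (r from 0 to 1): 17sin(θ)^2 + 17/2.
Outer (θ from 0 to 2π): 34π.

Therefore ∮_C F · dr = 34π.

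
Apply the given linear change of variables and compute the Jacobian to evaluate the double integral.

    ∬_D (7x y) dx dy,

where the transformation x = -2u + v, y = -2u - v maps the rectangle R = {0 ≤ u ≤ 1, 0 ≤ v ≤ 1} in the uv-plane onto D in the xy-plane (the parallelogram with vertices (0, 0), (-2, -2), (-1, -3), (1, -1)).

Compute the Jacobian determinant of (x, y) with respect to (u, v):

    ∂(x,y)/∂(u,v) = | -2  1 | = (-2)(-1) - (1)(-2) = 4.
                   | -2  -1 |

Its absolute value is |J| = 4 (the area scaling factor).

Substituting x = -2u + v, y = -2u - v into the integrand,

    7x y → 28u^2 - 7v^2,

so the integral becomes

    ∬_R (28u^2 - 7v^2) · |J| du dv = ∫_0^1 ∫_0^1 (112u^2 - 28v^2) dv du.

Inner (v): 112u^2 - 28/3.
Outer (u): 28.

Therefore ∬_D (7x y) dx dy = 28.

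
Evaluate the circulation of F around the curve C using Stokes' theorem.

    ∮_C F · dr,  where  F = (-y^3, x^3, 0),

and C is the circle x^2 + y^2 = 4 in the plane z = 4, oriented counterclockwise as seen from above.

Let S be the flat disk x^2 + y^2 ≤ 4 in the plane z = 4, with upward unit normal n̂ = ẑ. By Stokes' theorem,

    ∮_C F · dr = ∬_S (∇ × F) · n̂ dS = ∬_D (curl F)_z dA,

where D is the disk x^2 + y^2 ≤ 4.

Compute the curl of F = (-y^3, x^3, 0):
    (∇ × F)_x = ∂F_z/∂y - ∂F_y/∂z = 0,
    (∇ × F)_y = ∂F_x/∂z - ∂F_z/∂x = 0,
    (∇ × F)_z = ∂F_y/∂x - ∂F_x/∂y = 3x^2 + 3y^2.

On z = 4, (curl F)_z = 3x^2 + 3y^2.

Convert to polar (x = r cos θ, y = r sin θ, dA = r dr dθ); the integrand becomes 3r^2, so

    ∬_D (curl F)_z dA = ∫_0^{2π} ∫_0^{2} (3r^2) · r dr dθ.

Inner (r from 0 to 2): 12.
Outer (θ from 0 to 2π): 24π.

Therefore ∮_C F · dr = 24π.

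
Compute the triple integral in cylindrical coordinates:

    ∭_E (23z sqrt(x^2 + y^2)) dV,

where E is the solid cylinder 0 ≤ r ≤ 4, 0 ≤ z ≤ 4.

In cylindrical coordinates, x = r cos(θ), y = r sin(θ), z = z, and dV = r dr dθ dz.

The integrand becomes 23r z, so

    ∭_E (23z sqrt(x^2 + y^2)) dV = ∫_{0}^{2π} ∫_{0}^{4} ∫_{0}^{4} (23r z) · r dz dr dθ.

Inner (z): 184r^2.
Middle (r from 0 to 4): 11776/3.
Outer (θ): 23552π/3.

Therefore the triple integral equals 23552π/3.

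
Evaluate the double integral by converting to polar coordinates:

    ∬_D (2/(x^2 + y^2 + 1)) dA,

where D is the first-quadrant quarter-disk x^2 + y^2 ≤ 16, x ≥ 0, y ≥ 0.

The region D is 0 ≤ r ≤ 4, 0 ≤ θ ≤ π/2 in polar coordinates, where x = r cos(θ), y = r sin(θ), and dA = r dr dθ.

Under the substitution, the integrand becomes 2/(r^2 + 1), so

    ∬_D (2/(x^2 + y^2 + 1)) dA = ∫_{0}^{π/2} ∫_{0}^{4} (2/(r^2 + 1)) · r dr dθ.

Inner integral (in r): ∫_{0}^{4} (2/(r^2 + 1)) · r dr = log(17).

Outer integral (in θ): ∫_{0}^{π/2} (log(17)) dθ = π log(17)/2.

Therefore ∬_D (2/(x^2 + y^2 + 1)) dA = π log(17)/2.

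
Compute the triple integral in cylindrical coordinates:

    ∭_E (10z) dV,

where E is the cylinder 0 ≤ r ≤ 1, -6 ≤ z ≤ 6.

In cylindrical coordinates, x = r cos(θ), y = r sin(θ), z = z, and dV = r dr dθ dz.

The integrand becomes 10z, so

    ∭_E (10z) dV = ∫_{0}^{2π} ∫_{0}^{1} ∫_{-6}^{6} (10z) · r dz dr dθ.

Inner (z): 0.
Middle (r from 0 to 1): 0.
Outer (θ): 0.

Therefore the triple integral equals 0.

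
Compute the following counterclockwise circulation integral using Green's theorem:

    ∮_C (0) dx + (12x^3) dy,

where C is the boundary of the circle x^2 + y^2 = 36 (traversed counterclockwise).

Green's theorem converts the closed line integral into a double integral over the enclosed region D:

    ∮_C P dx + Q dy = ∬_D (∂Q/∂x - ∂P/∂y) dA.

Here P = 0, Q = 12x^3, so

    ∂Q/∂x = 36x^2,    ∂P/∂y = 0,
    ∂Q/∂x - ∂P/∂y = 36x^2.

D is the region x^2 + y^2 ≤ 36. Evaluating the double integral:

In polar coordinates (x = r cos θ, y = r sin θ, dA = r dr dθ) the integrand becomes 36r^2cos(θ)^2, so

    ∬_D (36x^2) dA = ∫_0^{2π} ∫_0^{6} (36r^2cos(θ)^2) · r dr dθ.

Inner (r from 0 to 6): 11664cos(θ)^2.
Outer (θ from 0 to 2π): 11664π.

Therefore ∮_C P dx + Q dy = 11664π.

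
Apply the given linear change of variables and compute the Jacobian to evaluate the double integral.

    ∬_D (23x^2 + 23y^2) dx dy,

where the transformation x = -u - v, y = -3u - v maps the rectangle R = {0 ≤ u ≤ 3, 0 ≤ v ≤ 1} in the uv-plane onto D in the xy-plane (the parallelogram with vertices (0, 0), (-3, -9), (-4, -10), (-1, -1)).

Compute the Jacobian determinant of (x, y) with respect to (u, v):

    ∂(x,y)/∂(u,v) = | -1  -1 | = (-1)(-1) - (-1)(-3) = -2.
                   | -3  -1 |

Its absolute value is |J| = 2 (the area scaling factor).

Substituting x = -u - v, y = -3u - v into the integrand,

    23x^2 + 23y^2 → 230u^2 + 184u v + 46v^2,

so the integral becomes

    ∬_R (230u^2 + 184u v + 46v^2) · |J| du dv = ∫_0^3 ∫_0^1 (460u^2 + 368u v + 92v^2) dv du.

Inner (v): 460u^2 + 184u + 92/3.
Outer (u): 5060.

Therefore ∬_D (23x^2 + 23y^2) dx dy = 5060.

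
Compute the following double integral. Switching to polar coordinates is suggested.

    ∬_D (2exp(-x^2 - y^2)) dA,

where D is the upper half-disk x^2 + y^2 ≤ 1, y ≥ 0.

The region D is 0 ≤ r ≤ 1, 0 ≤ θ ≤ π in polar coordinates, where x = r cos(θ), y = r sin(θ), and dA = r dr dθ.

Under the substitution, the integrand becomes 2exp(-r^2), so

    ∬_D (2exp(-x^2 - y^2)) dA = ∫_{0}^{π} ∫_{0}^{1} (2exp(-r^2)) · r dr dθ.

Inner integral (in r): ∫_{0}^{1} (2exp(-r^2)) · r dr = 1 - exp(-1).

Outer integral (in θ): ∫_{0}^{π} (1 - exp(-1)) dθ = -π exp(-1) + π.

Therefore ∬_D (2exp(-x^2 - y^2)) dA = -π exp(-1) + π.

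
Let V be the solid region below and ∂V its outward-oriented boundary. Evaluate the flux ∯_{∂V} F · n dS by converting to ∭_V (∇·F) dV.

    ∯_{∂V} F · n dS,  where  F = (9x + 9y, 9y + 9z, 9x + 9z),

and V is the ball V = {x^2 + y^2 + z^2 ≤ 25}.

By the divergence theorem,

    ∯_{∂V} F · n dS = ∭_V (∇ · F) dV.

Compute the divergence:
    ∇ · F = ∂F_x/∂x + ∂F_y/∂y + ∂F_z/∂z = 9 + 9 + 9 = 27.

In spherical coordinates, x = ρ sin(φ) cos(θ), y = ρ sin(φ) sin(θ), z = ρ cos(φ), dV = ρ^2 sin(φ) dρ dφ dθ, with 0 ≤ ρ ≤ 5, 0 ≤ φ ≤ π, 0 ≤ θ ≤ 2π.

The integrand, after substitution and multiplying by the volume element, becomes (27) · ρ^2 sin(φ), so

    ∭_V (∇·F) dV = ∫_0^{2π} ∫_0^{π} ∫_0^{5} (27) · ρ^2 sin(φ) dρ dφ dθ.

Inner (ρ from 0 to 5): 1125sin(φ).
Middle (φ from 0 to π): 2250.
Outer (θ from 0 to 2π): 4500π.

Therefore ∯_{∂V} F · n dS = 4500π.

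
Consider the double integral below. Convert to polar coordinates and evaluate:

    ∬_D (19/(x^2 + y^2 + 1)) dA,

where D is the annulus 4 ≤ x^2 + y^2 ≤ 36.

The region D is 2 ≤ r ≤ 6, 0 ≤ θ ≤ 2π in polar coordinates, where x = r cos(θ), y = r sin(θ), and dA = r dr dθ.

Under the substitution, the integrand becomes 19/(r^2 + 1), so

    ∬_D (19/(x^2 + y^2 + 1)) dA = ∫_{0}^{2π} ∫_{2}^{6} (19/(r^2 + 1)) · r dr dθ.

Inner integral (in r): ∫_{2}^{6} (19/(r^2 + 1)) · r dr = log(129961739795077sqrt(185)/9765625).

Outer integral (in θ): ∫_{0}^{2π} (log(129961739795077sqrt(185)/9765625)) dθ = log((129961739795077sqrt(185)/9765625)^(2π)).

Therefore ∬_D (19/(x^2 + y^2 + 1)) dA = log((129961739795077sqrt(185)/9765625)^(2π)).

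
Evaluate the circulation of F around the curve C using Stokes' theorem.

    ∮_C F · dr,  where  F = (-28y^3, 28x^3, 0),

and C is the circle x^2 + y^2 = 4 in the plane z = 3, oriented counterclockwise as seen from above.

Let S be the flat disk x^2 + y^2 ≤ 4 in the plane z = 3, with upward unit normal n̂ = ẑ. By Stokes' theorem,

    ∮_C F · dr = ∬_S (∇ × F) · n̂ dS = ∬_D (curl F)_z dA,

where D is the disk x^2 + y^2 ≤ 4.

Compute the curl of F = (-28y^3, 28x^3, 0):
    (∇ × F)_x = ∂F_z/∂y - ∂F_y/∂z = 0,
    (∇ × F)_y = ∂F_x/∂z - ∂F_z/∂x = 0,
    (∇ × F)_z = ∂F_y/∂x - ∂F_x/∂y = 84x^2 + 84y^2.

On z = 3, (curl F)_z = 84x^2 + 84y^2.

Convert to polar (x = r cos θ, y = r sin θ, dA = r dr dθ); the integrand becomes 84r^2, so

    ∬_D (curl F)_z dA = ∫_0^{2π} ∫_0^{2} (84r^2) · r dr dθ.

Inner (r from 0 to 2): 336.
Outer (θ from 0 to 2π): 672π.

Therefore ∮_C F · dr = 672π.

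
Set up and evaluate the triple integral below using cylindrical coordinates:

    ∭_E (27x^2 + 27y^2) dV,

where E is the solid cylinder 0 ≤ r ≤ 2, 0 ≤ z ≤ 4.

In cylindrical coordinates, x = r cos(θ), y = r sin(θ), z = z, and dV = r dr dθ dz.

The integrand becomes 27r^2, so

    ∭_E (27x^2 + 27y^2) dV = ∫_{0}^{2π} ∫_{0}^{2} ∫_{0}^{4} (27r^2) · r dz dr dθ.

Inner (z): 108r^3.
Middle (r from 0 to 2): 432.
Outer (θ): 864π.

Therefore the triple integral equals 864π.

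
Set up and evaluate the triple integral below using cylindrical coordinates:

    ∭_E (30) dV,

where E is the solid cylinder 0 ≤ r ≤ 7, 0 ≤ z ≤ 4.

In cylindrical coordinates, x = r cos(θ), y = r sin(θ), z = z, and dV = r dr dθ dz.

The integrand becomes 30, so

    ∭_E (30) dV = ∫_{0}^{2π} ∫_{0}^{7} ∫_{0}^{4} (30) · r dz dr dθ.

Inner (z): 120r.
Middle (r from 0 to 7): 2940.
Outer (θ): 5880π.

Therefore the triple integral equals 5880π.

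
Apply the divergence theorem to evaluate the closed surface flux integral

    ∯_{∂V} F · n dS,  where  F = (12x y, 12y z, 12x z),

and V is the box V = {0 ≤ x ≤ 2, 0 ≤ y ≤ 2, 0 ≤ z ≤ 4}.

By the divergence theorem,

    ∯_{∂V} F · n dS = ∭_V (∇ · F) dV.

Compute the divergence:
    ∇ · F = ∂F_x/∂x + ∂F_y/∂y + ∂F_z/∂z = 12y + 12z + 12x = 12x + 12y + 12z.

V is a rectangular box, so dV = dx dy dz with 0 ≤ x ≤ 2, 0 ≤ y ≤ 2, 0 ≤ z ≤ 4.

Integrate (12x + 12y + 12z) over V as an iterated integral:

    ∭_V (∇·F) dV = ∫_0^{2} ∫_0^{2} ∫_0^{4} (12x + 12y + 12z) dz dy dx.

Inner (z from 0 to 4): 48x + 48y + 96.
Middle (y from 0 to 2): 96x + 288.
Outer (x from 0 to 2): 768.

Therefore ∯_{∂V} F · n dS = 768.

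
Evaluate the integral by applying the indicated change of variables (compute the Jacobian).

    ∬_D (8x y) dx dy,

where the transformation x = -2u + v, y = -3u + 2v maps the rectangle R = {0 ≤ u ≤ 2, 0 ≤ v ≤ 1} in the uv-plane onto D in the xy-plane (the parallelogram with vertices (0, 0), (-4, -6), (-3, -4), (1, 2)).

Compute the Jacobian determinant of (x, y) with respect to (u, v):

    ∂(x,y)/∂(u,v) = | -2  1 | = (-2)(2) - (1)(-3) = -1.
                   | -3  2 |

Its absolute value is |J| = 1 (the area scaling factor).

Substituting x = -2u + v, y = -3u + 2v into the integrand,

    8x y → 48u^2 - 56u v + 16v^2,

so the integral becomes

    ∬_R (48u^2 - 56u v + 16v^2) · |J| du dv = ∫_0^2 ∫_0^1 (48u^2 - 56u v + 16v^2) dv du.

Inner (v): 48u^2 - 28u + 16/3.
Outer (u): 248/3.

Therefore ∬_D (8x y) dx dy = 248/3.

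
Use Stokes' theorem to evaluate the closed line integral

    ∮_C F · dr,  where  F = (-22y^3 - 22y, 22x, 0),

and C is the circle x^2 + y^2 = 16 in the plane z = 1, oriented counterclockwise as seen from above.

Let S be the flat disk x^2 + y^2 ≤ 16 in the plane z = 1, with upward unit normal n̂ = ẑ. By Stokes' theorem,

    ∮_C F · dr = ∬_S (∇ × F) · n̂ dS = ∬_D (curl F)_z dA,

where D is the disk x^2 + y^2 ≤ 16.

Compute the curl of F = (-22y^3 - 22y, 22x, 0):
    (∇ × F)_x = ∂F_z/∂y - ∂F_y/∂z = 0,
    (∇ × F)_y = ∂F_x/∂z - ∂F_z/∂x = 0,
    (∇ × F)_z = ∂F_y/∂x - ∂F_x/∂y = 66y^2 + 44.

On z = 1, (curl F)_z = 66y^2 + 44.

Convert to polar (x = r cos θ, y = r sin θ, dA = r dr dθ); the integrand becomes 66r^2sin(θ)^2 + 44, so

    ∬_D (curl F)_z dA = ∫_0^{2π} ∫_0^{4} (66r^2sin(θ)^2 + 44) · r dr dθ.

Inner (r from 0 to 4): 4224sin(θ)^2 + 352.
Outer (θ from 0 to 2π): 4928π.

Therefore ∮_C F · dr = 4928π.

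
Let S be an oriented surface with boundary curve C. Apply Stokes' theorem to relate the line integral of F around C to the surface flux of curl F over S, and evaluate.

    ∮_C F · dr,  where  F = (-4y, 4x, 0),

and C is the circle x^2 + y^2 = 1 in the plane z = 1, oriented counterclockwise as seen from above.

Let S be the flat disk x^2 + y^2 ≤ 1 in the plane z = 1, with upward unit normal n̂ = ẑ. By Stokes' theorem,

    ∮_C F · dr = ∬_S (∇ × F) · n̂ dS = ∬_D (curl F)_z dA,

where D is the disk x^2 + y^2 ≤ 1.

Compute the curl of F = (-4y, 4x, 0):
    (∇ × F)_x = ∂F_z/∂y - ∂F_y/∂z = 0,
    (∇ × F)_y = ∂F_x/∂z - ∂F_z/∂x = 0,
    (∇ × F)_z = ∂F_y/∂x - ∂F_x/∂y = 8.

On z = 1, (curl F)_z = 8.

Convert to polar (x = r cos θ, y = r sin θ, dA = r dr dθ); the integrand becomes 8, so

    ∬_D (curl F)_z dA = ∫_0^{2π} ∫_0^{1} (8) · r dr dθ.

Inner (r from 0 to 1): 4.
Outer (θ from 0 to 2π): 8π.

Therefore ∮_C F · dr = 8π.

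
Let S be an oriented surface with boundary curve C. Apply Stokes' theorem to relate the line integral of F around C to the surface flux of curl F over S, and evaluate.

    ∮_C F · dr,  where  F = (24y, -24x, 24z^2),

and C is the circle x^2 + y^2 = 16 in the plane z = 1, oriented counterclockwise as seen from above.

Let S be the flat disk x^2 + y^2 ≤ 16 in the plane z = 1, with upward unit normal n̂ = ẑ. By Stokes' theorem,

    ∮_C F · dr = ∬_S (∇ × F) · n̂ dS = ∬_D (curl F)_z dA,

where D is the disk x^2 + y^2 ≤ 16.

Compute the curl of F = (24y, -24x, 24z^2):
    (∇ × F)_x = ∂F_z/∂y - ∂F_y/∂z = 0,
    (∇ × F)_y = ∂F_x/∂z - ∂F_z/∂x = 0,
    (∇ × F)_z = ∂F_y/∂x - ∂F_x/∂y = -48.

On z = 1, (curl F)_z = -48.

Convert to polar (x = r cos θ, y = r sin θ, dA = r dr dθ); the integrand becomes -48, so

    ∬_D (curl F)_z dA = ∫_0^{2π} ∫_0^{4} (-48) · r dr dθ.

Inner (r from 0 to 4): -384.
Outer (θ from 0 to 2π): -768π.

Therefore ∮_C F · dr = -768π.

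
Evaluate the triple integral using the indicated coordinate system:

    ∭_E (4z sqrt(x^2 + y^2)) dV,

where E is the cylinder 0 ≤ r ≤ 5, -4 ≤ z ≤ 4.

In cylindrical coordinates, x = r cos(θ), y = r sin(θ), z = z, and dV = r dr dθ dz.

The integrand becomes 4r z, so

    ∭_E (4z sqrt(x^2 + y^2)) dV = ∫_{0}^{2π} ∫_{0}^{5} ∫_{-4}^{4} (4r z) · r dz dr dθ.

Inner (z): 0.
Middle (r from 0 to 5): 0.
Outer (θ): 0.

Therefore the triple integral equals 0.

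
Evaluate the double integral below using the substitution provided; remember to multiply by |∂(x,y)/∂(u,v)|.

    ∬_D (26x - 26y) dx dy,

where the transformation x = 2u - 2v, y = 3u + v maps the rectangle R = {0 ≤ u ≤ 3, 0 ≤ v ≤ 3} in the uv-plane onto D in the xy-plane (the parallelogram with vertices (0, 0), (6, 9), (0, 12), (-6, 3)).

Compute the Jacobian determinant of (x, y) with respect to (u, v):

    ∂(x,y)/∂(u,v) = | 2  -2 | = (2)(1) - (-2)(3) = 8.
                   | 3  1 |

Its absolute value is |J| = 8 (the area scaling factor).

Substituting x = 2u - 2v, y = 3u + v into the integrand,

    26x - 26y → -26u - 78v,

so the integral becomes

    ∬_R (-26u - 78v) · |J| du dv = ∫_0^3 ∫_0^3 (-208u - 624v) dv du.

Inner (v): -624u - 2808.
Outer (u): -11232.

Therefore ∬_D (26x - 26y) dx dy = -11232.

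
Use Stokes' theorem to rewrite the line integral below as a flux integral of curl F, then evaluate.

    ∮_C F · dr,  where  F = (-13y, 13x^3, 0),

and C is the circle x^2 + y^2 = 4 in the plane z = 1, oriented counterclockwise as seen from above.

Let S be the flat disk x^2 + y^2 ≤ 4 in the plane z = 1, with upward unit normal n̂ = ẑ. By Stokes' theorem,

    ∮_C F · dr = ∬_S (∇ × F) · n̂ dS = ∬_D (curl F)_z dA,

where D is the disk x^2 + y^2 ≤ 4.

Compute the curl of F = (-13y, 13x^3, 0):
    (∇ × F)_x = ∂F_z/∂y - ∂F_y/∂z = 0,
    (∇ × F)_y = ∂F_x/∂z - ∂F_z/∂x = 0,
    (∇ × F)_z = ∂F_y/∂x - ∂F_x/∂y = 39x^2 + 13.

On z = 1, (curl F)_z = 39x^2 + 13.

Convert to polar (x = r cos θ, y = r sin θ, dA = r dr dθ); the integrand becomes 39r^2cos(θ)^2 + 13, so

    ∬_D (curl F)_z dA = ∫_0^{2π} ∫_0^{2} (39r^2cos(θ)^2 + 13) · r dr dθ.

Inner (r from 0 to 2): 156cos(θ)^2 + 26.
Outer (θ from 0 to 2π): 208π.

Therefore ∮_C F · dr = 208π.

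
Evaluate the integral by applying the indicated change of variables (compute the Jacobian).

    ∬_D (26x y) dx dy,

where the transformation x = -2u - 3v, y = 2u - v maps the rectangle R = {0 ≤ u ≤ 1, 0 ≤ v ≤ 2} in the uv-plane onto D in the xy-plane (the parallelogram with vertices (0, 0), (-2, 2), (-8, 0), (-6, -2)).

Compute the Jacobian determinant of (x, y) with respect to (u, v):

    ∂(x,y)/∂(u,v) = | -2  -3 | = (-2)(-1) - (-3)(2) = 8.
                   | 2  -1 |

Its absolute value is |J| = 8 (the area scaling factor).

Substituting x = -2u - 3v, y = 2u - v into the integrand,

    26x y → -104u^2 - 104u v + 78v^2,

so the integral becomes

    ∬_R (-104u^2 - 104u v + 78v^2) · |J| du dv = ∫_0^1 ∫_0^2 (-832u^2 - 832u v + 624v^2) dv du.

Inner (v): -1664u^2 - 1664u + 1664.
Outer (u): 832/3.

Therefore ∬_D (26x y) dx dy = 832/3.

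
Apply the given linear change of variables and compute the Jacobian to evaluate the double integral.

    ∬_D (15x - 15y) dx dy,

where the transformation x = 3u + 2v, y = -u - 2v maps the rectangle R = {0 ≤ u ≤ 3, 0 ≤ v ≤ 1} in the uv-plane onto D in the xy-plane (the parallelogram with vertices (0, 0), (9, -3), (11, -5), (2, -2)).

Compute the Jacobian determinant of (x, y) with respect to (u, v):

    ∂(x,y)/∂(u,v) = | 3  2 | = (3)(-2) - (2)(-1) = -4.
                   | -1  -2 |

Its absolute value is |J| = 4 (the area scaling factor).

Substituting x = 3u + 2v, y = -u - 2v into the integrand,

    15x - 15y → 60u + 60v,

so the integral becomes

    ∬_R (60u + 60v) · |J| du dv = ∫_0^3 ∫_0^1 (240u + 240v) dv du.

Inner (v): 240u + 120.
Outer (u): 1440.

Therefore ∬_D (15x - 15y) dx dy = 1440.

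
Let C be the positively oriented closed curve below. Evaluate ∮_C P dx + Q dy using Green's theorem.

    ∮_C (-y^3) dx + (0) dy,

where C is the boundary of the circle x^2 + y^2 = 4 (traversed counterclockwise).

Green's theorem converts the closed line integral into a double integral over the enclosed region D:

    ∮_C P dx + Q dy = ∬_D (∂Q/∂x - ∂P/∂y) dA.

Here P = -y^3, Q = 0, so

    ∂Q/∂x = 0,    ∂P/∂y = -3y^2,
    ∂Q/∂x - ∂P/∂y = 3y^2.

D is the region x^2 + y^2 ≤ 4. Evaluating the double integral:

In polar coordinates (x = r cos θ, y = r sin θ, dA = r dr dθ) the integrand becomes 3r^2sin(θ)^2, so

    ∬_D (3y^2) dA = ∫_0^{2π} ∫_0^{2} (3r^2sin(θ)^2) · r dr dθ.

Inner (r from 0 to 2): 12sin(θ)^2.
Outer (θ from 0 to 2π): 12π.

Therefore ∮_C P dx + Q dy = 12π.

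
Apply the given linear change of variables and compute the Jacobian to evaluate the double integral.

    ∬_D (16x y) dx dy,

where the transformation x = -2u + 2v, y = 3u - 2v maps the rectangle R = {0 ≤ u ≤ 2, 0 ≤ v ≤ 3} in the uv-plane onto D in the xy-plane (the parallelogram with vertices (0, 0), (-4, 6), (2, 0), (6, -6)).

Compute the Jacobian determinant of (x, y) with respect to (u, v):

    ∂(x,y)/∂(u,v) = | -2  2 | = (-2)(-2) - (2)(3) = -2.
                   | 3  -2 |

Its absolute value is |J| = 2 (the area scaling factor).

Substituting x = -2u + 2v, y = 3u - 2v into the integrand,

    16x y → -96u^2 + 160u v - 64v^2,

so the integral becomes

    ∬_R (-96u^2 + 160u v - 64v^2) · |J| du dv = ∫_0^2 ∫_0^3 (-192u^2 + 320u v - 128v^2) dv du.

Inner (v): -576u^2 + 1440u - 1152.
Outer (u): -960.

Therefore ∬_D (16x y) dx dy = -960.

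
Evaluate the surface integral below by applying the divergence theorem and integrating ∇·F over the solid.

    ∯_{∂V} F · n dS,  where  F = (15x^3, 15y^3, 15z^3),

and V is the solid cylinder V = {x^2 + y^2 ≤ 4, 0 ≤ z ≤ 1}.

By the divergence theorem,

    ∯_{∂V} F · n dS = ∭_V (∇ · F) dV.

Compute the divergence:
    ∇ · F = ∂F_x/∂x + ∂F_y/∂y + ∂F_z/∂z = 45x^2 + 45y^2 + 45z^2.

In cylindrical coordinates, x = r cos(θ), y = r sin(θ), z = z, dV = r dr dθ dz, with 0 ≤ r ≤ 2, 0 ≤ θ ≤ 2π, 0 ≤ z ≤ 1.

The integrand, after substitution and multiplying by the volume element, becomes (45r^2 + 45z^2) · r, so

    ∭_V (∇·F) dV = ∫_0^{2π} ∫_0^{2} ∫_0^{1} (45r^2 + 45z^2) · r dz dr dθ.

Inner (z from 0 to 1): 45r^3 + 15r.
Middle (r from 0 to 2): 210.
Outer (θ from 0 to 2π): 420π.

Therefore ∯_{∂V} F · n dS = 420π.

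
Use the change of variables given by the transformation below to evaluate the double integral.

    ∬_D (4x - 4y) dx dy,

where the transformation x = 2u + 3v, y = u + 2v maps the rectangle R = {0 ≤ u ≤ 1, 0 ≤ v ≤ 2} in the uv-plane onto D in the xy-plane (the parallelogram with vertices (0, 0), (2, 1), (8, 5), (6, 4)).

Compute the Jacobian determinant of (x, y) with respect to (u, v):

    ∂(x,y)/∂(u,v) = | 2  3 | = (2)(2) - (3)(1) = 1.
                   | 1  2 |

Its absolute value is |J| = 1 (the area scaling factor).

Substituting x = 2u + 3v, y = u + 2v into the integrand,

    4x - 4y → 4u + 4v,

so the integral becomes

    ∬_R (4u + 4v) · |J| du dv = ∫_0^1 ∫_0^2 (4u + 4v) dv du.

Inner (v): 8u + 8.
Outer (u): 12.

Therefore ∬_D (4x - 4y) dx dy = 12.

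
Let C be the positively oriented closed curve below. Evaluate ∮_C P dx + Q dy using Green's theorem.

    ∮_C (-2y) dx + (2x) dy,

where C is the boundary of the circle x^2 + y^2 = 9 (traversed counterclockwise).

Green's theorem converts the closed line integral into a double integral over the enclosed region D:

    ∮_C P dx + Q dy = ∬_D (∂Q/∂x - ∂P/∂y) dA.

Here P = -2y, Q = 2x, so

    ∂Q/∂x = 2,    ∂P/∂y = -2,
    ∂Q/∂x - ∂P/∂y = 4.

D is the region x^2 + y^2 ≤ 9. Evaluating the double integral:

In polar coordinates (x = r cos θ, y = r sin θ, dA = r dr dθ) the integrand becomes 4, so

    ∬_D (4) dA = ∫_0^{2π} ∫_0^{3} (4) · r dr dθ.

Inner (r from 0 to 3): 18.
Outer (θ from 0 to 2π): 36π.

Therefore ∮_C P dx + Q dy = 36π.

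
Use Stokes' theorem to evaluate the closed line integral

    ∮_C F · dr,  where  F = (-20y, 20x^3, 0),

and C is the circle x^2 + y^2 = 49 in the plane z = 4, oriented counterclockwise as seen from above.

Let S be the flat disk x^2 + y^2 ≤ 49 in the plane z = 4, with upward unit normal n̂ = ẑ. By Stokes' theorem,

    ∮_C F · dr = ∬_S (∇ × F) · n̂ dS = ∬_D (curl F)_z dA,

where D is the disk x^2 + y^2 ≤ 49.

Compute the curl of F = (-20y, 20x^3, 0):
    (∇ × F)_x = ∂F_z/∂y - ∂F_y/∂z = 0,
    (∇ × F)_y = ∂F_x/∂z - ∂F_z/∂x = 0,
    (∇ × F)_z = ∂F_y/∂x - ∂F_x/∂y = 60x^2 + 20.

On z = 4, (curl F)_z = 60x^2 + 20.

Convert to polar (x = r cos θ, y = r sin θ, dA = r dr dθ); the integrand becomes 60r^2cos(θ)^2 + 20, so

    ∬_D (curl F)_z dA = ∫_0^{2π} ∫_0^{7} (60r^2cos(θ)^2 + 20) · r dr dθ.

Inner (r from 0 to 7): 36015cos(θ)^2 + 490.
Outer (θ from 0 to 2π): 36995π.

Therefore ∮_C F · dr = 36995π.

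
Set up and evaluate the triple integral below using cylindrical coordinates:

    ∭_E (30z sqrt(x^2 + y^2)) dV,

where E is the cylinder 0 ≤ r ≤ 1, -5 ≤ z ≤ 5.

In cylindrical coordinates, x = r cos(θ), y = r sin(θ), z = z, and dV = r dr dθ dz.

The integrand becomes 30r z, so

    ∭_E (30z sqrt(x^2 + y^2)) dV = ∫_{0}^{2π} ∫_{0}^{1} ∫_{-5}^{5} (30r z) · r dz dr dθ.

Inner (z): 0.
Middle (r from 0 to 1): 0.
Outer (θ): 0.

Therefore the triple integral equals 0.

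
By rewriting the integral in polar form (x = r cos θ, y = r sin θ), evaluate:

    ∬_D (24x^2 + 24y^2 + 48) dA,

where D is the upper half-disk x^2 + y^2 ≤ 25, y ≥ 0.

The region D is 0 ≤ r ≤ 5, 0 ≤ θ ≤ π in polar coordinates, where x = r cos(θ), y = r sin(θ), and dA = r dr dθ.

Under the substitution, the integrand becomes 24r^2 + 48, so

    ∬_D (24x^2 + 24y^2 + 48) dA = ∫_{0}^{π} ∫_{0}^{5} (24r^2 + 48) · r dr dθ.

Inner integral (in r): ∫_{0}^{5} (24r^2 + 48) · r dr = 4350.

Outer integral (in θ): ∫_{0}^{π} (4350) dθ = 4350π.

Therefore ∬_D (24x^2 + 24y^2 + 48) dA = 4350π.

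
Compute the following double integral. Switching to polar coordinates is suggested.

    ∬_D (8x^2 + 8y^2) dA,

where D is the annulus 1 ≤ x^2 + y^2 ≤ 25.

The region D is 1 ≤ r ≤ 5, 0 ≤ θ ≤ 2π in polar coordinates, where x = r cos(θ), y = r sin(θ), and dA = r dr dθ.

Under the substitution, the integrand becomes 8r^2, so

    ∬_D (8x^2 + 8y^2) dA = ∫_{0}^{2π} ∫_{1}^{5} (8r^2) · r dr dθ.

Inner integral (in r): ∫_{1}^{5} (8r^2) · r dr = 1248.

Outer integral (in θ): ∫_{0}^{2π} (1248) dθ = 2496π.

Therefore ∬_D (8x^2 + 8y^2) dA = 2496π.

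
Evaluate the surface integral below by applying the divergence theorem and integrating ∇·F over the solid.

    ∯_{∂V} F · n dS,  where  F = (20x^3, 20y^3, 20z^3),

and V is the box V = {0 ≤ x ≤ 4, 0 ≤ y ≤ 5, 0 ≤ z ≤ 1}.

By the divergence theorem,

    ∯_{∂V} F · n dS = ∭_V (∇ · F) dV.

Compute the divergence:
    ∇ · F = ∂F_x/∂x + ∂F_y/∂y + ∂F_z/∂z = 60x^2 + 60y^2 + 60z^2.

V is a rectangular box, so dV = dx dy dz with 0 ≤ x ≤ 4, 0 ≤ y ≤ 5, 0 ≤ z ≤ 1.

Integrate (60x^2 + 60y^2 + 60z^2) over V as an iterated integral:

    ∭_V (∇·F) dV = ∫_0^{4} ∫_0^{5} ∫_0^{1} (60x^2 + 60y^2 + 60z^2) dz dy dx.

Inner (z from 0 to 1): 60x^2 + 60y^2 + 20.
Middle (y from 0 to 5): 300x^2 + 2600.
Outer (x from 0 to 4): 16800.

Therefore ∯_{∂V} F · n dS = 16800.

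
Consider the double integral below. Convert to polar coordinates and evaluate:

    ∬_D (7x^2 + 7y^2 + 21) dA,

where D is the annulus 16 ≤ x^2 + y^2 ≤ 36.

The region D is 4 ≤ r ≤ 6, 0 ≤ θ ≤ 2π in polar coordinates, where x = r cos(θ), y = r sin(θ), and dA = r dr dθ.

Under the substitution, the integrand becomes 7r^2 + 21, so

    ∬_D (7x^2 + 7y^2 + 21) dA = ∫_{0}^{2π} ∫_{4}^{6} (7r^2 + 21) · r dr dθ.

Inner integral (in r): ∫_{4}^{6} (7r^2 + 21) · r dr = 2030.

Outer integral (in θ): ∫_{0}^{2π} (2030) dθ = 4060π.

Therefore ∬_D (7x^2 + 7y^2 + 21) dA = 4060π.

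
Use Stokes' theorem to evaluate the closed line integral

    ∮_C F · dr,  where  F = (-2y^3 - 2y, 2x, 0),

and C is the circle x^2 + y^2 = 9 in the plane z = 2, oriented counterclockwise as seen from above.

Let S be the flat disk x^2 + y^2 ≤ 9 in the plane z = 2, with upward unit normal n̂ = ẑ. By Stokes' theorem,

    ∮_C F · dr = ∬_S (∇ × F) · n̂ dS = ∬_D (curl F)_z dA,

where D is the disk x^2 + y^2 ≤ 9.

Compute the curl of F = (-2y^3 - 2y, 2x, 0):
    (∇ × F)_x = ∂F_z/∂y - ∂F_y/∂z = 0,
    (∇ × F)_y = ∂F_x/∂z - ∂F_z/∂x = 0,
    (∇ × F)_z = ∂F_y/∂x - ∂F_x/∂y = 6y^2 + 4.

On z = 2, (curl F)_z = 6y^2 + 4.

Convert to polar (x = r cos θ, y = r sin θ, dA = r dr dθ); the integrand becomes 6r^2sin(θ)^2 + 4, so

    ∬_D (curl F)_z dA = ∫_0^{2π} ∫_0^{3} (6r^2sin(θ)^2 + 4) · r dr dθ.

Inner (r from 0 to 3): 243sin(θ)^2/2 + 18.
Outer (θ from 0 to 2π): 315π/2.

Therefore ∮_C F · dr = 315π/2.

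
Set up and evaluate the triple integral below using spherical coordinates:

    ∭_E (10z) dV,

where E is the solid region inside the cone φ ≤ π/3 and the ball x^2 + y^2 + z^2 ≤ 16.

In spherical coordinates, x = ρ sin(φ) cos(θ), y = ρ sin(φ) sin(θ), z = ρ cos(φ), and dV = ρ^2 sin(φ) dρ dφ dθ.

The integrand becomes 10ρ cos(φ), so

    ∭_E (10z) dV = ∫_{0}^{2π} ∫_{0}^{π/3} ∫_{0}^{4} (10ρ cos(φ)) · ρ^2 sin(φ) dρ dφ dθ.

Inner (ρ): 320sin(2φ).
Middle (φ): 240.
Outer (θ): 480π.

Therefore the triple integral equals 480π.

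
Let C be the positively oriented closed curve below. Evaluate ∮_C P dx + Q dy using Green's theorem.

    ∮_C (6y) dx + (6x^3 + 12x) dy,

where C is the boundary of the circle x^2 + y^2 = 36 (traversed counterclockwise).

Green's theorem converts the closed line integral into a double integral over the enclosed region D:

    ∮_C P dx + Q dy = ∬_D (∂Q/∂x - ∂P/∂y) dA.

Here P = 6y, Q = 6x^3 + 12x, so

    ∂Q/∂x = 18x^2 + 12,    ∂P/∂y = 6,
    ∂Q/∂x - ∂P/∂y = 18x^2 + 6.

D is the region x^2 + y^2 ≤ 36. Evaluating the double integral:

In polar coordinates (x = r cos θ, y = r sin θ, dA = r dr dθ) the integrand becomes 18r^2cos(θ)^2 + 6, so

    ∬_D (18x^2 + 6) dA = ∫_0^{2π} ∫_0^{6} (18r^2cos(θ)^2 + 6) · r dr dθ.

Inner (r from 0 to 6): 5832cos(θ)^2 + 108.
Outer (θ from 0 to 2π): 6048π.

Therefore ∮_C P dx + Q dy = 6048π.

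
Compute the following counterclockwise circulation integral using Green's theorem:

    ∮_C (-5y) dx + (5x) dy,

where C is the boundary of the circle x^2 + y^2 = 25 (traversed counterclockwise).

Green's theorem converts the closed line integral into a double integral over the enclosed region D:

    ∮_C P dx + Q dy = ∬_D (∂Q/∂x - ∂P/∂y) dA.

Here P = -5y, Q = 5x, so

    ∂Q/∂x = 5,    ∂P/∂y = -5,
    ∂Q/∂x - ∂P/∂y = 10.

D is the region x^2 + y^2 ≤ 25. Evaluating the double integral:

In polar coordinates (x = r cos θ, y = r sin θ, dA = r dr dθ) the integrand becomes 10, so

    ∬_D (10) dA = ∫_0^{2π} ∫_0^{5} (10) · r dr dθ.

Inner (r from 0 to 5): 125.
Outer (θ from 0 to 2π): 250π.

Therefore ∮_C P dx + Q dy = 250π.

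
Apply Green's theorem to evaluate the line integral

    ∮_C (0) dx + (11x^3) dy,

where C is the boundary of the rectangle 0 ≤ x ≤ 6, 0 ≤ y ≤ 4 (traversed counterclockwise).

Green's theorem converts the closed line integral into a double integral over the enclosed region D:

    ∮_C P dx + Q dy = ∬_D (∂Q/∂x - ∂P/∂y) dA.

Here P = 0, Q = 11x^3, so

    ∂Q/∂x = 33x^2,    ∂P/∂y = 0,
    ∂Q/∂x - ∂P/∂y = 33x^2.

D is the region 0 ≤ x ≤ 6, 0 ≤ y ≤ 4. Evaluating the double integral:

    ∬_D (33x^2) dA = ∫_0^{6} ∫_0^{4} (33x^2) dy dx.

Inner (y from 0 to 4): 132x^2.
Outer (x from 0 to 6): 9504.

Therefore ∮_C P dx + Q dy = 9504.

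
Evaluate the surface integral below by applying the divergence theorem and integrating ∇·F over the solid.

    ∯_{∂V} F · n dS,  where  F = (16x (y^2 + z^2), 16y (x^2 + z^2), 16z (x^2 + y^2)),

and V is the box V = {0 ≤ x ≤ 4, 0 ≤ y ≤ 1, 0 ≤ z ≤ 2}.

By the divergence theorem,

    ∯_{∂V} F · n dS = ∭_V (∇ · F) dV.

Compute the divergence:
    ∇ · F = ∂F_x/∂x + ∂F_y/∂y + ∂F_z/∂z = 16y^2 + 16z^2 + 16x^2 + 16z^2 + 16x^2 + 16y^2 = 32x^2 + 32y^2 + 32z^2.

V is a rectangular box, so dV = dx dy dz with 0 ≤ x ≤ 4, 0 ≤ y ≤ 1, 0 ≤ z ≤ 2.

Integrate (32x^2 + 32y^2 + 32z^2) over V as an iterated integral:

    ∭_V (∇·F) dV = ∫_0^{4} ∫_0^{1} ∫_0^{2} (32x^2 + 32y^2 + 32z^2) dz dy dx.

Inner (z from 0 to 2): 64x^2 + 64y^2 + 256/3.
Middle (y from 0 to 1): 64x^2 + 320/3.
Outer (x from 0 to 4): 1792.

Therefore ∯_{∂V} F · n dS = 1792.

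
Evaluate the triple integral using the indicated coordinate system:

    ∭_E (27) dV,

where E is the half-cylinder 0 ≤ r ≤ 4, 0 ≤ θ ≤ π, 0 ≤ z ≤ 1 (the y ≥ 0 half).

In cylindrical coordinates, x = r cos(θ), y = r sin(θ), z = z, and dV = r dr dθ dz.

The integrand becomes 27, so

    ∭_E (27) dV = ∫_{0}^{π} ∫_{0}^{4} ∫_{0}^{1} (27) · r dz dr dθ.

Inner (z): 27r.
Middle (r from 0 to 4): 216.
Outer (θ): 216π.

Therefore the triple integral equals 216π.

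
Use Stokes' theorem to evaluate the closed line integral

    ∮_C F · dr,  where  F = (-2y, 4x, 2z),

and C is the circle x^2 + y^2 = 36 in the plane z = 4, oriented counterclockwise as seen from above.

Let S be the flat disk x^2 + y^2 ≤ 36 in the plane z = 4, with upward unit normal n̂ = ẑ. By Stokes' theorem,

    ∮_C F · dr = ∬_S (∇ × F) · n̂ dS = ∬_D (curl F)_z dA,

where D is the disk x^2 + y^2 ≤ 36.

Compute the curl of F = (-2y, 4x, 2z):
    (∇ × F)_x = ∂F_z/∂y - ∂F_y/∂z = 0,
    (∇ × F)_y = ∂F_x/∂z - ∂F_z/∂x = 0,
    (∇ × F)_z = ∂F_y/∂x - ∂F_x/∂y = 6.

On z = 4, (curl F)_z = 6.

Convert to polar (x = r cos θ, y = r sin θ, dA = r dr dθ); the integrand becomes 6, so

    ∬_D (curl F)_z dA = ∫_0^{2π} ∫_0^{6} (6) · r dr dθ.

Inner (r from 0 to 6): 108.
Outer (θ from 0 to 2π): 216π.

Therefore ∮_C F · dr = 216π.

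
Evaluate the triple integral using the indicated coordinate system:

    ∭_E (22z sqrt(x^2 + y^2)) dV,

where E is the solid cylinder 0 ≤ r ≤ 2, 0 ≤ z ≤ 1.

In cylindrical coordinates, x = r cos(θ), y = r sin(θ), z = z, and dV = r dr dθ dz.

The integrand becomes 22r z, so

    ∭_E (22z sqrt(x^2 + y^2)) dV = ∫_{0}^{2π} ∫_{0}^{2} ∫_{0}^{1} (22r z) · r dz dr dθ.

Inner (z): 11r^2.
Middle (r from 0 to 2): 88/3.
Outer (θ): 176π/3.

Therefore the triple integral equals 176π/3.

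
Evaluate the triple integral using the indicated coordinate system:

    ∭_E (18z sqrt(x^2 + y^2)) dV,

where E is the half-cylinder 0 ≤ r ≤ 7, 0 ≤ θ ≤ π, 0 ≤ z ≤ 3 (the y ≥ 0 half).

In cylindrical coordinates, x = r cos(θ), y = r sin(θ), z = z, and dV = r dr dθ dz.

The integrand becomes 18r z, so

    ∭_E (18z sqrt(x^2 + y^2)) dV = ∫_{0}^{π} ∫_{0}^{7} ∫_{0}^{3} (18r z) · r dz dr dθ.

Inner (z): 81r^2.
Middle (r from 0 to 7): 9261.
Outer (θ): 9261π.

Therefore the triple integral equals 9261π.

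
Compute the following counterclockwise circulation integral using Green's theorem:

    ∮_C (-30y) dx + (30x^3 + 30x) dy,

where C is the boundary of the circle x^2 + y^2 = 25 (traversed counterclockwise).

Green's theorem converts the closed line integral into a double integral over the enclosed region D:

    ∮_C P dx + Q dy = ∬_D (∂Q/∂x - ∂P/∂y) dA.

Here P = -30y, Q = 30x^3 + 30x, so

    ∂Q/∂x = 90x^2 + 30,    ∂P/∂y = -30,
    ∂Q/∂x - ∂P/∂y = 90x^2 + 60.

D is the region x^2 + y^2 ≤ 25. Evaluating the double integral:

In polar coordinates (x = r cos θ, y = r sin θ, dA = r dr dθ) the integrand becomes 90r^2cos(θ)^2 + 60, so

    ∬_D (90x^2 + 60) dA = ∫_0^{2π} ∫_0^{5} (90r^2cos(θ)^2 + 60) · r dr dθ.

Inner (r from 0 to 5): 28125cos(θ)^2/2 + 750.
Outer (θ from 0 to 2π): 31125π/2.

Therefore ∮_C P dx + Q dy = 31125π/2.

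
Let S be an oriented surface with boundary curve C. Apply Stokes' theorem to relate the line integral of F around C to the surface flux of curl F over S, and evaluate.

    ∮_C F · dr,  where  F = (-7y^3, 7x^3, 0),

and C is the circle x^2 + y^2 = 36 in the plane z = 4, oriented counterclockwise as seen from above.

Let S be the flat disk x^2 + y^2 ≤ 36 in the plane z = 4, with upward unit normal n̂ = ẑ. By Stokes' theorem,

    ∮_C F · dr = ∬_S (∇ × F) · n̂ dS = ∬_D (curl F)_z dA,

where D is the disk x^2 + y^2 ≤ 36.

Compute the curl of F = (-7y^3, 7x^3, 0):
    (∇ × F)_x = ∂F_z/∂y - ∂F_y/∂z = 0,
    (∇ × F)_y = ∂F_x/∂z - ∂F_z/∂x = 0,
    (∇ × F)_z = ∂F_y/∂x - ∂F_x/∂y = 21x^2 + 21y^2.

On z = 4, (curl F)_z = 21x^2 + 21y^2.

Convert to polar (x = r cos θ, y = r sin θ, dA = r dr dθ); the integrand becomes 21r^2, so

    ∬_D (curl F)_z dA = ∫_0^{2π} ∫_0^{6} (21r^2) · r dr dθ.

Inner (r from 0 to 6): 6804.
Outer (θ from 0 to 2π): 13608π.

Therefore ∮_C F · dr = 13608π.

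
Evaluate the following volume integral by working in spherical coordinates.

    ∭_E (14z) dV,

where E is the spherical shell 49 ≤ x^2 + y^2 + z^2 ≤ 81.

In spherical coordinates, x = ρ sin(φ) cos(θ), y = ρ sin(φ) sin(θ), z = ρ cos(φ), and dV = ρ^2 sin(φ) dρ dφ dθ.

The integrand becomes 14ρ cos(φ), so

    ∭_E (14z) dV = ∫_{0}^{2π} ∫_{0}^{π} ∫_{7}^{9} (14ρ cos(φ)) · ρ^2 sin(φ) dρ dφ dθ.

Inner (ρ): 7280sin(2φ).
Middle (φ): 0.
Outer (θ): 0.

Therefore the triple integral equals 0.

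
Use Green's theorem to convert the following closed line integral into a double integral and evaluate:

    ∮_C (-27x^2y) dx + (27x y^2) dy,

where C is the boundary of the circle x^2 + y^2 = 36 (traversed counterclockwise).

Green's theorem converts the closed line integral into a double integral over the enclosed region D:

    ∮_C P dx + Q dy = ∬_D (∂Q/∂x - ∂P/∂y) dA.

Here P = -27x^2y, Q = 27x y^2, so

    ∂Q/∂x = 27y^2,    ∂P/∂y = -27x^2,
    ∂Q/∂x - ∂P/∂y = 27x^2 + 27y^2.

D is the region x^2 + y^2 ≤ 36. Evaluating the double integral:

In polar coordinates (x = r cos θ, y = r sin θ, dA = r dr dθ) the integrand becomes 27r^2, so

    ∬_D (27x^2 + 27y^2) dA = ∫_0^{2π} ∫_0^{6} (27r^2) · r dr dθ.

Inner (r from 0 to 6): 8748.
Outer (θ from 0 to 2π): 17496π.

Therefore ∮_C P dx + Q dy = 17496π.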